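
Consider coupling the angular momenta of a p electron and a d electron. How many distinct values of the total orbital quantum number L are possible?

3

The total orbital quantum number L ranges from |l₁ − l₂| to l₁ + l₂ in integer steps.
So L can be 1, 2, 3.
That is 3 values.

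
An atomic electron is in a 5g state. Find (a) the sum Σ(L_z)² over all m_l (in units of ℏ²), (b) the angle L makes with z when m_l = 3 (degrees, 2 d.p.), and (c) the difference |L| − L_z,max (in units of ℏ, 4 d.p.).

For 5g, l = 4.
Σ m_l² = 60, so Σ(L_z)² = 60 ℏ².
For m_l = 3: cos θ = 3/√20, θ ≈ 47.87°.
|L| − L_z,max = (2√5 − 4)ℏ ≈ 0.4721ℏ.

Σ(L_z)² = 60 ℏ²; θ(m_l=3) ≈ 47.87°; |L|−L_z,max ≈ 0.4721ℏ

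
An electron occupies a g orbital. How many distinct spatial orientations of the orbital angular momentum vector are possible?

9

A g state has l = 4.
The number of m_l values is 2l + 1 = 2·4 + 1 = 9.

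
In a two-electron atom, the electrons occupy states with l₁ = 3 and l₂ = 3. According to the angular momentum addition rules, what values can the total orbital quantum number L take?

Angular momentum addition gives L = |l₁ − l₂|, …, l₁ + l₂.
L ∈ {0, 1, 2, 3, 4, 5, 6}.

L = 0, 1, 2, 3, 4, 5, 6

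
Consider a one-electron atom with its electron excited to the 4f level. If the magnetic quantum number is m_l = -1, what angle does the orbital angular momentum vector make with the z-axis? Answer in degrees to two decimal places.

θ ≈ 106.78°

The 4f level has l = 3.
|L| = √(l(l+1)) ℏ = 2√3 ℏ.
L_z = m_l ℏ = −1ℏ.
cos θ = L_z/|L| = -1/√12, so θ ≈ 106.78°.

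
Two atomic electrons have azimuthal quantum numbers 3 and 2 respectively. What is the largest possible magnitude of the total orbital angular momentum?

L runs from |3 − 2| = 1 to 3 + 2 = 5.
L ∈ {1, 2, 3, 4, 5}.
The largest magnitude corresponds to L = 5: |L_tot| = ℏ√(5·6) = √30 ℏ.

|L_tot|_max = √30 ℏ ≈ 5.477ℏ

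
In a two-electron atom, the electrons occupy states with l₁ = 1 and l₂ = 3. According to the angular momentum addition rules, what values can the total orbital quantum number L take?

By the triangle rule, |l₁ − l₂| ≤ L ≤ l₁ + l₂.
Allowed values: L = 2, 3, 4.

L = 2, 3, 4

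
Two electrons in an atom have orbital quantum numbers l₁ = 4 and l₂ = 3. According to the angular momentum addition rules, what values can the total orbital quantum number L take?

Angular momentum addition gives L = |l₁ − l₂|, …, l₁ + l₂.
Allowed values: L = 1, 2, 3, 4, 5, 6, 7.

L = 1, 2, 3, 4, 5, 6, 7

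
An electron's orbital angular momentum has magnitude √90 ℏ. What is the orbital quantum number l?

l = 9

Since |L|² = l(l+1)ℏ², l(l+1) = 90.
The positive root is l = 9.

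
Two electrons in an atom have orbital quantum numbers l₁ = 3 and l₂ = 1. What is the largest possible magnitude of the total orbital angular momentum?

Angular momentum addition gives L = |l₁ − l₂|, …, l₁ + l₂.
Allowed values: L = 2, 3, 4.
The largest magnitude corresponds to L = 4: |L_tot| = ℏ√(4·5) = 2√5 ℏ.

|L_tot|_max = 2√5 ℏ ≈ 4.472ℏ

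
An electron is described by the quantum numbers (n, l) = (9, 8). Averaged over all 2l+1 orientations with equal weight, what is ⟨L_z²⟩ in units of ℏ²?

⟨L_z²⟩ = 24 ℏ²

m_l ∈ {-8, -7, -6, -5, -4, -3, -2, -1, 0, 1, 2, 3, 4, 5, 6, 7, 8}.
⟨L_z²⟩ = ℏ²·l(l+1)/3 = 24ℏ².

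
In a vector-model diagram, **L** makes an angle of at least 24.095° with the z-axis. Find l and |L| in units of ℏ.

At minimum angle, m_l = l, so cos θ = l/√(l(l+1)); cos²θ = l/(l+1) = 0.8333.
l = cos²θ/sin²θ ≈ 5.
Then |L| = ℏ√(5·6) = √30 ℏ.

l = 5, |L| = √30 ℏ ≈ 5.477ℏ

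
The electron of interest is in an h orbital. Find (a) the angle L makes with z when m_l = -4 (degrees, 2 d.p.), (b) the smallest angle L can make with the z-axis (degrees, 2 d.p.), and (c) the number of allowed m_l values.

θ(m_l=-4) ≈ 136.91°; θ_min ≈ 24.09°; 11 values

The letter h corresponds to l = 5.
For m_l = -4: cos θ = -4/√30, θ ≈ 136.91°.
cos θ_min = 5/√30, so θ_min ≈ 24.09°.
There are 2l+1 = 11 values of m_l.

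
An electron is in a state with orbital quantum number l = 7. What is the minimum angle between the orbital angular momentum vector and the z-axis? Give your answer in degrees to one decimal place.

|L| = ℏ√(l(l+1)) = 2√14 ℏ.
The smallest angle corresponds to the largest L_z, i.e. m_l = l = 7, giving L_z = 7ℏ.
cos θ_min = 7/√56, so θ_min ≈ 20.7°.

θ_min ≈ 20.7°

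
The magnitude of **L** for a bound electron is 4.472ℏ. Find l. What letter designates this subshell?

|L| = ℏ√(l(l+1)), so l(l+1) = 20.
The positive root is l = 4.

l = 4 (g orbital)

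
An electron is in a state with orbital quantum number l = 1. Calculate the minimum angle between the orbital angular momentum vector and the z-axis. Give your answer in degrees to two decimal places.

θ_min ≈ 45.00°

|L|² = l(l+1)ℏ² = 2ℏ², so |L| = √2 ℏ.
The smallest angle corresponds to the largest L_z, i.e. m_l = l = 1, giving L_z = 1ℏ.
cos θ_min = 1/√2, so θ_min ≈ 45.00°.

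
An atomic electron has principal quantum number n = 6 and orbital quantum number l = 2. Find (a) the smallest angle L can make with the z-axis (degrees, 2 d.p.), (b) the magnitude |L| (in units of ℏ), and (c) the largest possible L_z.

cos θ_min = 2/√6, so θ_min ≈ 35.26°.
|L| = ℏ√(2·3) = √6 ℏ ≈ 2.449ℏ.
L_z,max = lℏ = 2ℏ.

θ_min ≈ 35.26°; |L| = √6 ℏ ≈ 2.449ℏ; L_z,max = 2ℏ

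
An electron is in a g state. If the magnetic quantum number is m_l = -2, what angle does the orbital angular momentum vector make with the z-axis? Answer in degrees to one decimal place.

θ ≈ 116.6°

For a g orbital, l = 4.
|L|² = l(l+1)ℏ² = 20ℏ², so |L| = 2√5 ℏ.
L_z = m_l ℏ = −2ℏ.
cos θ = L_z/|L| = -2/√20, so θ ≈ 116.6°.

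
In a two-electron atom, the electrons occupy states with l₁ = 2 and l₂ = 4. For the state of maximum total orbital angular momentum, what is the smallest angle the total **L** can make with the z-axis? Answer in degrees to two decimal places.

L runs from |2 − 4| = 2 to 2 + 4 = 6.
So L can be 2, 3, 4, 5, 6.
The maximum is L = 6, with |L_tot| = ℏ√(6·7) = √42 ℏ.
The minimum angle with z is arccos(6/√42) ≈ 22.21°.

θ_min ≈ 22.21°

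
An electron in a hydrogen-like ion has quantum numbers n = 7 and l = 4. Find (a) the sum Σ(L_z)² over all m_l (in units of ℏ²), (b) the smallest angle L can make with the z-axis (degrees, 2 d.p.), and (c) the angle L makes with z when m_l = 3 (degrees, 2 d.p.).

Σ(L_z)² = 60 ℏ²; θ_min ≈ 26.57°; θ(m_l=3) ≈ 47.87°

Σ m_l² = 60, so Σ(L_z)² = 60 ℏ².
cos θ_min = 4/√20, so θ_min ≈ 26.57°.
For m_l = 3: cos θ = 3/√20, θ ≈ 47.87°.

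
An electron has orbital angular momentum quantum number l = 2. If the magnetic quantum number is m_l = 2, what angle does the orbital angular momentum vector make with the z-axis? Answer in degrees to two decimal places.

|L| = ℏ√(l(l+1)) = √6 ℏ.
L_z = m_l ℏ = 2ℏ.
cos θ = L_z/|L| = 2/√6, so θ ≈ 35.26°.

θ ≈ 35.26°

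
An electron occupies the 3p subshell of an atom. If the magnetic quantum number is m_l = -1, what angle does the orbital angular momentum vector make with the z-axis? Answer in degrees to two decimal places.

3p means n = 3, l = 1.
|L| = √(l(l+1)) ℏ = √2 ℏ.
L_z = m_l ℏ = −1ℏ.
cos θ = L_z/|L| = -1/√2, so θ ≈ 135.00°.

θ ≈ 135.00°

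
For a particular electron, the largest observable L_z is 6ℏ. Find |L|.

Since max m_l = l, l = 6.
|L| = ℏ√(l(l+1)) = √42 ℏ.

|L| = √42 ℏ ≈ 6.481ℏ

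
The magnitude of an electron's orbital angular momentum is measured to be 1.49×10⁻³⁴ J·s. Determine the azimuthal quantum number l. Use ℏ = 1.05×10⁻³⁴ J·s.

l = 1

In units of ℏ, |L| ≈ 1.419.
l(l+1) ≈ 1.419² ≈ 2.01, so l = 1.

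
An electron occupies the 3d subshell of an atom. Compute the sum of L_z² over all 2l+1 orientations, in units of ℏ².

3d means n = 3, l = 2.
m_l ∈ {-2, -1, 0, 1, 2}.
Summing m² from −2 to 2: Σ m_l² = 10.

Σ(L_z)² = 10 ℏ²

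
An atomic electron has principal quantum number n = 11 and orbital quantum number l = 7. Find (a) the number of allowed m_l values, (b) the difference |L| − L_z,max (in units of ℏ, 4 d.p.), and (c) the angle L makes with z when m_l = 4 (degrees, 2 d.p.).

There are 2l+1 = 15 values of m_l.
|L| − L_z,max = (2√14 − 7)ℏ ≈ 0.4833ℏ.
For m_l = 4: cos θ = 4/√56, θ ≈ 57.69°.

15 values; |L|−L_z,max ≈ 0.4833ℏ; θ(m_l=4) ≈ 57.69°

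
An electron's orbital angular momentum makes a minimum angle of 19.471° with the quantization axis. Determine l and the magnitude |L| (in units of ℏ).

l = 8, |L| = 6√2 ℏ ≈ 8.485ℏ

cos²θ_min = l/(l+1) = 0.8889.
l = cos²θ/sin²θ ≈ 8.
Then |L| = ℏ√(8·9) = 6√2 ℏ.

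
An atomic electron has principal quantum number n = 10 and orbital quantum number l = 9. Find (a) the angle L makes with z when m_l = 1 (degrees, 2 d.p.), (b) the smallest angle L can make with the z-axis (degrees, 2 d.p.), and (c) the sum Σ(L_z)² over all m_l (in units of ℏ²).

For m_l = 1: cos θ = 1/√90, θ ≈ 83.95°.
cos θ_min = 9/√90, so θ_min ≈ 18.43°.
Σ m_l² = 570, so Σ(L_z)² = 570 ℏ².

θ(m_l=1) ≈ 83.95°; θ_min ≈ 18.43°; Σ(L_z)² = 570 ℏ²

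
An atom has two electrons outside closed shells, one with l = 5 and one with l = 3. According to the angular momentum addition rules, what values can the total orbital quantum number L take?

The total orbital quantum number L ranges from |l₁ − l₂| to l₁ + l₂ in integer steps.
L ∈ {2, 3, 4, 5, 6, 7, 8}.

L = 2, 3, 4, 5, 6, 7, 8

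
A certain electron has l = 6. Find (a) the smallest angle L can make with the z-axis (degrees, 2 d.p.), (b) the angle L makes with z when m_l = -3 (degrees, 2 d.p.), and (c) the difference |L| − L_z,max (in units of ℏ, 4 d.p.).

θ_min ≈ 22.21°; θ(m_l=-3) ≈ 117.58°; |L|−L_z,max ≈ 0.4807ℏ

cos θ_min = 6/√42, so θ_min ≈ 22.21°.
For m_l = -3: cos θ = -3/√42, θ ≈ 117.58°.
|L| − L_z,max = (√42 − 6)ℏ ≈ 0.4807ℏ.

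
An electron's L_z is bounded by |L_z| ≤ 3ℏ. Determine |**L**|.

Since max m_l = l, l = 3.
|L| = √(l(l+1)) ℏ = 2√3 ℏ.

|L| = 2√3 ℏ ≈ 3.464ℏ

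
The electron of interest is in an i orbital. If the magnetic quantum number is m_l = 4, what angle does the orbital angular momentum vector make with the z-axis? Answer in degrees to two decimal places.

θ ≈ 51.89°

The letter i corresponds to l = 6.
|L|² = l(l+1)ℏ² = 42ℏ², so |L| = √42 ℏ.
L_z = m_l ℏ = 4ℏ.
cos θ = L_z/|L| = 4/√42, so θ ≈ 51.89°.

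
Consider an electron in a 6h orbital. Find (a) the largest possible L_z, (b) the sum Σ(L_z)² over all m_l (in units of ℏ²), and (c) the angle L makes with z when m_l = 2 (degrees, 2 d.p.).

For 6h, l = 5.
L_z,max = lℏ = 5ℏ.
Σ m_l² = 110, so Σ(L_z)² = 110 ℏ².
For m_l = 2: cos θ = 2/√30, θ ≈ 68.58°.

L_z,max = 5ℏ; Σ(L_z)² = 110 ℏ²; θ(m_l=2) ≈ 68.58°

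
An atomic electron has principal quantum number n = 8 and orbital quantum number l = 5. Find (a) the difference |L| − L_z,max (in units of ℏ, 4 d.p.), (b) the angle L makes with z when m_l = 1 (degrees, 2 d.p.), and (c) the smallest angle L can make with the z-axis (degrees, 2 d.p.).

|L|−L_z,max ≈ 0.4772ℏ; θ(m_l=1) ≈ 79.48°; θ_min ≈ 24.09°

|L| − L_z,max = (√30 − 5)ℏ ≈ 0.4772ℏ.
For m_l = 1: cos θ = 1/√30, θ ≈ 79.48°.
cos θ_min = 5/√30, so θ_min ≈ 24.09°.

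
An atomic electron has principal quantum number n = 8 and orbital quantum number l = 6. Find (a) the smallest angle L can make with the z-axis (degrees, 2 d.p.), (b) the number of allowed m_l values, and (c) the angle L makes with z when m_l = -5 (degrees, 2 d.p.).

θ_min ≈ 22.21°; 13 values; θ(m_l=-5) ≈ 140.49°

cos θ_min = 6/√42, so θ_min ≈ 22.21°.
There are 2l+1 = 13 values of m_l.
For m_l = -5: cos θ = -5/√42, θ ≈ 140.49°.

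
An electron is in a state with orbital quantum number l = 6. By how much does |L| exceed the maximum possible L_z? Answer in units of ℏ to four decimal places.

|L| = √42 ℏ ≈ 6.4807ℏ, while L_z,max = lℏ = 6ℏ.
The difference is (√42 − 6)ℏ ≈ 0.4807ℏ.

|L| − L_z,max ≈ 0.4807ℏ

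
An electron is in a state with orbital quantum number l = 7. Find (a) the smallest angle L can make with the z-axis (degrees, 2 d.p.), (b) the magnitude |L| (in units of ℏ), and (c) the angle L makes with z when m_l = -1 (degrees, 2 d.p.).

cos θ_min = 7/√56, so θ_min ≈ 20.70°.
|L| = ℏ√(7·8) = 2√14 ℏ ≈ 7.483ℏ.
For m_l = -1: cos θ = -1/√56, θ ≈ 97.68°.

θ_min ≈ 20.70°; |L| = 2√14 ℏ ≈ 7.483ℏ; θ(m_l=-1) ≈ 97.68°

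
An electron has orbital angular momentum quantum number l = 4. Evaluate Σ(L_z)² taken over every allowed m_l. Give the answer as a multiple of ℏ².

Σ(L_z)² = 60 ℏ²

m_l ∈ {-4, -3, -2, -1, 0, 1, 2, 3, 4}.
Σ m_l² = l(l+1)(2l+1)/3 = 4·5·9/3 = 60.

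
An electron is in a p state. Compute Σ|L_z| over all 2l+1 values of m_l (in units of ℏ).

Σ|L_z| = 2 ℏ

For a p orbital, l = 1.
The allowed m_l values are -1, 0, 1.
Σ|m_l| = 2(1+2+…+1) = 2.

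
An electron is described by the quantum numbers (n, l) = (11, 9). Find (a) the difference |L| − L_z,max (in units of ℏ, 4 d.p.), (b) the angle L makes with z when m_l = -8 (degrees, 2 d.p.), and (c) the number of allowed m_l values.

|L| − L_z,max = (3√10 − 9)ℏ ≈ 0.4868ℏ.
For m_l = -8: cos θ = -8/√90, θ ≈ 147.49°.
There are 2l+1 = 19 values of m_l.

|L|−L_z,max ≈ 0.4868ℏ; θ(m_l=-8) ≈ 147.49°; 19 values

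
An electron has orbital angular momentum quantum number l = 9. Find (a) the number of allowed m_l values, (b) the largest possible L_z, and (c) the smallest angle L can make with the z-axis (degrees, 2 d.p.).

19 values; L_z,max = 9ℏ; θ_min ≈ 18.43°

There are 2l+1 = 19 values of m_l.
L_z,max = lℏ = 9ℏ.
cos θ_min = 9/√90, so θ_min ≈ 18.43°.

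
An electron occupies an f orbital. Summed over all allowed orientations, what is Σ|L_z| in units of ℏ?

Σ|L_z| = 12 ℏ

An f state has l = 3.
m_l ∈ {-3, -2, -1, 0, 1, 2, 3}.
Σ|m_l| = 2·3(3+1)/2 = 12.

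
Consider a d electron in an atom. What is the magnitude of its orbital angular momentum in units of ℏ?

|L| = √6 ℏ ≈ 2.449ℏ

For a d orbital, l = 2.
|L| = ℏ√(l(l+1)) = ℏ√(2·3) = √6 ℏ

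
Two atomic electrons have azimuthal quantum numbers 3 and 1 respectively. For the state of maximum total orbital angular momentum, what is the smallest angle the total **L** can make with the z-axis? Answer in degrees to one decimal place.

θ_min ≈ 26.6°

L runs from |3 − 1| = 2 to 3 + 1 = 4.
Allowed values: L = 2, 3, 4.
The maximum is L = 4, with |L_tot| = ℏ√(4·5) = 2√5 ℏ.
The minimum angle with z is arccos(4/√20) ≈ 26.6°.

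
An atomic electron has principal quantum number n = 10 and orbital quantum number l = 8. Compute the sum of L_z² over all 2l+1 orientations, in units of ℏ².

Σ(L_z)² = 408 ℏ²

m_l ∈ {-8, -7, -6, -5, -4, -3, -2, -1, 0, 1, 2, 3, 4, 5, 6, 7, 8}.
Σ m_l² = 2·(1 + 4 + 9 + 16 + 25 + 36 + 49 + 64) = 408.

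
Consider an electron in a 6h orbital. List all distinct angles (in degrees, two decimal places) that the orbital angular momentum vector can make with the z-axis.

For 6h, l = 5.
|L| = √(l(l+1)) ℏ = √30 ℏ.
cos θ = m_l/√30 for each m_l ∈ {-5, -4, -3, -2, -1, 0, 1, 2, 3, 4, 5}.

θ ∈ {24.09°, 43.09°, 56.79°, 68.58°, 79.48°, 90.00°, 100.52°, 111.42°, 123.21°, 136.91°, 155.91°}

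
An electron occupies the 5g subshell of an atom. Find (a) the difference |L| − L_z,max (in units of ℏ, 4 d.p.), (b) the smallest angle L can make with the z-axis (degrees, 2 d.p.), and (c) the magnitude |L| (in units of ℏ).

|L|−L_z,max ≈ 0.4721ℏ; θ_min ≈ 26.57°; |L| = 2√5 ℏ ≈ 4.472ℏ

The 5g subshell has l = 4.
|L| − L_z,max = (2√5 − 4)ℏ ≈ 0.4721ℏ.
cos θ_min = 4/√20, so θ_min ≈ 26.57°.
|L| = ℏ√(4·5) = 2√5 ℏ ≈ 4.472ℏ.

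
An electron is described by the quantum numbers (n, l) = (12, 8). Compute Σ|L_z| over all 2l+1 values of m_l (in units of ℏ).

m_l ∈ {-8, -7, -6, -5, -4, -3, -2, -1, 0, 1, 2, 3, 4, 5, 6, 7, 8}.
Σ|m_l| = 2·8(8+1)/2 = 72.

Σ|L_z| = 72 ℏ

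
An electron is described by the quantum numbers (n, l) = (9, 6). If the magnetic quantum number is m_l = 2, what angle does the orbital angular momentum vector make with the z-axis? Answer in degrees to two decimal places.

|L|² = l(l+1)ℏ² = 42ℏ², so |L| = √42 ℏ.
L_z = m_l ℏ = 2ℏ.
cos θ = L_z/|L| = 2/√42, so θ ≈ 72.02°.

θ ≈ 72.02°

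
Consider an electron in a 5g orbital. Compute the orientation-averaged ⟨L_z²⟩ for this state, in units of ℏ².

⟨L_z²⟩ = 6.667 ℏ²

The 5g subshell has l = 4.
The allowed m_l values are -4, -3, -2, -1, 0, 1, 2, 3, 4.
⟨L_z²⟩ = ℏ²·l(l+1)/3 = 6.667ℏ².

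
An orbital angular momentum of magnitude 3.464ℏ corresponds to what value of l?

Since |L|² = l(l+1)ℏ², l(l+1) = 12.
l² + l − 12 = 0 ⇒ l = 3.

l = 3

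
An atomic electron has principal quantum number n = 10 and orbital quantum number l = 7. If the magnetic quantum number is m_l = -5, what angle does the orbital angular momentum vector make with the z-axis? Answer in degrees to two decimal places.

θ ≈ 131.92°

|L| = ℏ√(l(l+1)) = 2√14 ℏ.
L_z = m_l ℏ = −5ℏ.
cos θ = L_z/|L| = -5/√56, so θ ≈ 131.92°.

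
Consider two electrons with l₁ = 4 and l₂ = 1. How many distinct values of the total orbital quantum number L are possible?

The total orbital quantum number L ranges from |l₁ − l₂| to l₁ + l₂ in integer steps.
Allowed values: L = 3, 4, 5.
That is 3 values.

3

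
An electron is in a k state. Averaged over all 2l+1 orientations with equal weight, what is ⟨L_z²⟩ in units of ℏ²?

For a k orbital, l = 7.
The allowed m_l values are -7, -6, -5, -4, -3, -2, -1, 0, 1, 2, 3, 4, 5, 6, 7.
⟨L_z²⟩ = ℏ²·(Σ m_l²)/(2l+1) = ℏ²·280/15 = 18.67ℏ².

⟨L_z²⟩ = 18.67 ℏ²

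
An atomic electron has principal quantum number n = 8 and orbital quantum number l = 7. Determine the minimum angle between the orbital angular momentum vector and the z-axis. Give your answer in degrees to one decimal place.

θ_min ≈ 20.7°

|L| = √(l(l+1)) ℏ = 2√14 ℏ.
The smallest angle corresponds to the largest L_z, i.e. m_l = l = 7, giving L_z = 7ℏ.
cos θ_min = 7/√56, so θ_min ≈ 20.7°.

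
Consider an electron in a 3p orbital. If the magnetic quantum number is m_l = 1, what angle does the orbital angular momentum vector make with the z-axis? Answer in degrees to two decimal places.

For 3p, l = 1.
|L| = √(l(l+1)) ℏ = √2 ℏ.
L_z = m_l ℏ = 1ℏ.
cos θ = L_z/|L| = 1/√2, so θ ≈ 45.00°.

θ ≈ 45.00°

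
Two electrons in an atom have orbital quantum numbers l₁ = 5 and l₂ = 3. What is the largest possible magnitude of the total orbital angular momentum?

By the triangle rule, |l₁ − l₂| ≤ L ≤ l₁ + l₂.
Allowed values: L = 2, 3, 4, 5, 6, 7, 8.
The largest magnitude corresponds to L = 8: |L_tot| = ℏ√(8·9) = 6√2 ℏ.

|L_tot|_max = 6√2 ℏ ≈ 8.485ℏ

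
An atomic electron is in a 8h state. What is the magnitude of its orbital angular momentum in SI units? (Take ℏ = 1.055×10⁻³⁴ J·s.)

|L| = 5.778×10⁻³⁴ J·s

8h means n = 8, l = 5.
|L| = ℏ√(l(l+1)) = ℏ√(5·6) = √30 ℏ
Numerically, |L| = 5.477 × (1.055×10⁻³⁴ J·s) = 5.778×10⁻³⁴ J·s.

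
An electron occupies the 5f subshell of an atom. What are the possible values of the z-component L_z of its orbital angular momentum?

5f means n = 5, l = 3.
L_z = m_l ℏ with m_l ranging from −l to +l in integer steps.
For l = 3: m_l ∈ {-3, -2, -1, 0, 1, 2, 3}.

L_z ∈ {−3ℏ, −2ℏ, −ℏ, 0, ℏ, 2ℏ, 3ℏ}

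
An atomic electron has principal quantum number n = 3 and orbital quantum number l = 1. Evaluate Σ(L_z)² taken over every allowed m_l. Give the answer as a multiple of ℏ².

m_l runs from −1 to 1, i.e. {-1, 0, 1}.
Σ m_l² = 2·(1) = 2.

Σ(L_z)² = 2 ℏ²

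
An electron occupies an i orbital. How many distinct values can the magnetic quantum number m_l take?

I corresponds to l = 6.
The number of m_l values is 2l + 1 = 2·6 + 1 = 13.

13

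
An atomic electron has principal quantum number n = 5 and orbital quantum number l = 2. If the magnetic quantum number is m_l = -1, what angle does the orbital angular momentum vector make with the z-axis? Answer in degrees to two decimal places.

|L| = ℏ√(l(l+1)) = √6 ℏ.
L_z = m_l ℏ = −1ℏ.
cos θ = L_z/|L| = -1/√6, so θ ≈ 114.09°.

θ ≈ 114.09°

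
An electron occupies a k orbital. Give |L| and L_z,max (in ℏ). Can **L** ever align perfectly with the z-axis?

A k state has l = 7.
|L| = 2√14 ℏ ≈ 7.4833ℏ, while L_z,max = lℏ = 7ℏ.
Since |L| > L_z,max, the vector can never point exactly along z; the closest it comes is θ_min = arccos(7/√56) ≈ 20.7°.

No: L_z,max = 7ℏ < |L| = 2√14 ℏ ≈ 7.483ℏ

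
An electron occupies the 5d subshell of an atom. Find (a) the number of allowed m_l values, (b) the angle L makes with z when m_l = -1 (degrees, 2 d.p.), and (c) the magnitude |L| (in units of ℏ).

For 5d, l = 2.
There are 2l+1 = 5 values of m_l.
For m_l = -1: cos θ = -1/√6, θ ≈ 114.09°.
|L| = ℏ√(2·3) = √6 ℏ ≈ 2.449ℏ.

5 values; θ(m_l=-1) ≈ 114.09°; |L| = √6 ℏ ≈ 2.449ℏ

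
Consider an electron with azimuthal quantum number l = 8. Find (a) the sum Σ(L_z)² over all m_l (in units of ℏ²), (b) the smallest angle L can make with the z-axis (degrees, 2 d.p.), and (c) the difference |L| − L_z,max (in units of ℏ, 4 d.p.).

Σ(L_z)² = 408 ℏ²; θ_min ≈ 19.47°; |L|−L_z,max ≈ 0.4853ℏ

Σ m_l² = 408, so Σ(L_z)² = 408 ℏ².
cos θ_min = 8/√72, so θ_min ≈ 19.47°.
|L| − L_z,max = (6√2 − 8)ℏ ≈ 0.4853ℏ.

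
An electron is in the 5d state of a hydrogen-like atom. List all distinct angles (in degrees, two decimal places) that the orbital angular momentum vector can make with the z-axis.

θ ∈ {35.26°, 65.91°, 90.00°, 114.09°, 144.74°}

For 5d, l = 2.
|L| = √(l(l+1)) ℏ = √6 ℏ.
cos θ = m_l/√6 for each m_l ∈ {-2, -1, 0, 1, 2}.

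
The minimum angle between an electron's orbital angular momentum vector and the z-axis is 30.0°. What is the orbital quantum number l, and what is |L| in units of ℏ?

l = 3, |L| = 2√3 ℏ ≈ 3.464ℏ

cos²θ_min = l/(l+1) = 0.7500.
l = cos²θ/sin²θ ≈ 3.
Then |L| = ℏ√(3·4) = 2√3 ℏ.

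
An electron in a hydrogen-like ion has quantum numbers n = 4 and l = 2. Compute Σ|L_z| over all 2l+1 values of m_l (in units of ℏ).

The allowed m_l values are -2, -1, 0, 1, 2.
Σ|m_l| = 2·2(2+1)/2 = 6.

Σ|L_z| = 6 ℏ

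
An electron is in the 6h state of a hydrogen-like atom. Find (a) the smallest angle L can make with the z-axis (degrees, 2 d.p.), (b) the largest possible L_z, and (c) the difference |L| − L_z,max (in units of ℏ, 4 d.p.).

θ_min ≈ 24.09°; L_z,max = 5ℏ; |L|−L_z,max ≈ 0.4772ℏ

6h means n = 6, l = 5.
cos θ_min = 5/√30, so θ_min ≈ 24.09°.
L_z,max = lℏ = 5ℏ.
|L| − L_z,max = (√30 − 5)ℏ ≈ 0.4772ℏ.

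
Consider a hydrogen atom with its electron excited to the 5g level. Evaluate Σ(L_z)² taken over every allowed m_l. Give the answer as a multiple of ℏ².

The 5g level has l = 4.
m_l runs from −4 to 4, i.e. {-4, -3, -2, -1, 0, 1, 2, 3, 4}.
Σ m_l² = l(l+1)(2l+1)/3 = 4·5·9/3 = 60.

Σ(L_z)² = 60 ℏ²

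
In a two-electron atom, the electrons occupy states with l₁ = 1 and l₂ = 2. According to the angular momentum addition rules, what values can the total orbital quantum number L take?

L runs from |1 − 2| = 1 to 1 + 2 = 3.
So L can be 1, 2, 3.

L = 1, 2, 3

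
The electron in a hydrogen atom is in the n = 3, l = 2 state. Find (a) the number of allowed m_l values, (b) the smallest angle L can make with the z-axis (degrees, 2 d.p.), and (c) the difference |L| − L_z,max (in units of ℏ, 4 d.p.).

5 values; θ_min ≈ 35.26°; |L|−L_z,max ≈ 0.4495ℏ

There are 2l+1 = 5 values of m_l.
cos θ_min = 2/√6, so θ_min ≈ 35.26°.
|L| − L_z,max = (√6 − 2)ℏ ≈ 0.4495ℏ.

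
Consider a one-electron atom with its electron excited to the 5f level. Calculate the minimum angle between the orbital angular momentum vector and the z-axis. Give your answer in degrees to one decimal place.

The 5f level has l = 3.
|L| = ℏ√(l(l+1)) = 2√3 ℏ.
The smallest angle corresponds to the largest L_z, i.e. m_l = l = 3, giving L_z = 3ℏ.
cos θ_min = 3/√12, so θ_min ≈ 30.0°.

θ_min ≈ 30.0°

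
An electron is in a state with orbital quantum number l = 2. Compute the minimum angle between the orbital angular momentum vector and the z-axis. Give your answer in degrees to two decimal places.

θ_min ≈ 35.26°

|L|² = l(l+1)ℏ² = 6ℏ², so |L| = √6 ℏ.
The smallest angle corresponds to the largest L_z, i.e. m_l = l = 2, giving L_z = 2ℏ.
cos θ_min = 2/√6, so θ_min ≈ 35.26°.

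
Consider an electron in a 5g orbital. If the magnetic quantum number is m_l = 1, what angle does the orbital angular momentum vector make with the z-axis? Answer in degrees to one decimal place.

θ ≈ 77.1°

For 5g, l = 4.
|L| = ℏ√(l(l+1)) = 2√5 ℏ.
L_z = m_l ℏ = 1ℏ.
cos θ = L_z/|L| = 1/√20, so θ ≈ 77.1°.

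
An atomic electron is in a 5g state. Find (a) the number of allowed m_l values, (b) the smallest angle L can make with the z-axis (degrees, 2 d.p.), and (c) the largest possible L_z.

The 5g subshell has l = 4.
There are 2l+1 = 9 values of m_l.
cos θ_min = 4/√20, so θ_min ≈ 26.57°.
L_z,max = lℏ = 4ℏ.

9 values; θ_min ≈ 26.57°; L_z,max = 4ℏ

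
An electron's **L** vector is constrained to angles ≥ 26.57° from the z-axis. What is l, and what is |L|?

At minimum angle, m_l = l, so cos θ = l/√(l(l+1)); cos²θ = l/(l+1) = 0.7999.
Solving: l = 4.
Then |L| = ℏ√(4·5) = 2√5 ℏ.

l = 4, |L| = 2√5 ℏ ≈ 4.472ℏ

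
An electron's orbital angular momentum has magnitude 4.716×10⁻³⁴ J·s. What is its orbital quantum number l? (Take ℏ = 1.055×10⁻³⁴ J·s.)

l = 4

|L|/ℏ = (4.716×10⁻³⁴)/(1.055×10⁻³⁴) ≈ 4.470.
(|L|/ℏ)² = l(l+1) ≈ 19.98 ⇒ l = 4.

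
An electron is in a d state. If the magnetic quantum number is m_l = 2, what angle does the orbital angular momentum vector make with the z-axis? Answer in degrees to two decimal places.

A d state has l = 2.
|L|² = l(l+1)ℏ² = 6ℏ², so |L| = √6 ℏ.
L_z = m_l ℏ = 2ℏ.
cos θ = L_z/|L| = 2/√6, so θ ≈ 35.26°.

θ ≈ 35.26°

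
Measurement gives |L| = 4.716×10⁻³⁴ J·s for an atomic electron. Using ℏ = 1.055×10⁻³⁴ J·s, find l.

In units of ℏ, |L| ≈ 4.470.
Set l(l+1) = 19.98; the integer solution is l = 4.

l = 4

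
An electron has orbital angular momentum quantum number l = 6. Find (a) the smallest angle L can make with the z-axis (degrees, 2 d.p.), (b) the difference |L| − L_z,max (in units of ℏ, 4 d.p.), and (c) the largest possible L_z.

cos θ_min = 6/√42, so θ_min ≈ 22.21°.
|L| − L_z,max = (√42 − 6)ℏ ≈ 0.4807ℏ.
L_z,max = lℏ = 6ℏ.

θ_min ≈ 22.21°; |L|−L_z,max ≈ 0.4807ℏ; L_z,max = 6ℏ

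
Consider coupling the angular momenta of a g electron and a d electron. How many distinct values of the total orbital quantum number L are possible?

Angular momentum addition gives L = |l₁ − l₂|, …, l₁ + l₂.
So L can be 2, 3, 4, 5, 6.
That is 5 values.

5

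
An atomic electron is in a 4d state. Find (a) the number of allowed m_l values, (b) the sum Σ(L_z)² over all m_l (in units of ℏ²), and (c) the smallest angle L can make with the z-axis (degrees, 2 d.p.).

5 values; Σ(L_z)² = 10 ℏ²; θ_min ≈ 35.26°

The 4d subshell has l = 2.
There are 2l+1 = 5 values of m_l.
Σ m_l² = 10, so Σ(L_z)² = 10 ℏ².
cos θ_min = 2/√6, so θ_min ≈ 35.26°.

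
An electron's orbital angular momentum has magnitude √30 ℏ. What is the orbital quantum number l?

Since |L|² = l(l+1)ℏ², l(l+1) = 30.
l² + l − 30 = 0 ⇒ l = 5.

l = 5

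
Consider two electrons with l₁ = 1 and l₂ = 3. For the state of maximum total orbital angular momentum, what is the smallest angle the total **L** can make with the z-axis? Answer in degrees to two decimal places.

θ_min ≈ 26.57°

L runs from |1 − 3| = 2 to 1 + 3 = 4.
Allowed values: L = 2, 3, 4.
The maximum is L = 4, with |L_tot| = ℏ√(4·5) = 2√5 ℏ.
The minimum angle with z is arccos(4/√20) ≈ 26.57°.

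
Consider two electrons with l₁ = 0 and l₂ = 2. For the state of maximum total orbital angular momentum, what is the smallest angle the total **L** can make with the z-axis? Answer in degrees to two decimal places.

Angular momentum addition gives L = |l₁ − l₂|, …, l₁ + l₂.
L ∈ {2}.
The maximum is L = 2, with |L_tot| = ℏ√(2·3) = √6 ℏ.
The minimum angle with z is arccos(2/√6) ≈ 35.26°.

θ_min ≈ 35.26°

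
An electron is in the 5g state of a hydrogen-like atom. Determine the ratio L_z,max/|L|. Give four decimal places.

For 5g, l = 4.
|L| = 2√5 ℏ ≈ 4.4721ℏ, while L_z,max = lℏ = 4ℏ.
L_z,max/|L| = 4/√20 = 0.8944.

L_z,max/|L| = 0.8944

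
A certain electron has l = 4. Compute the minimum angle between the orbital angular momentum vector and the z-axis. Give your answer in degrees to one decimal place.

θ_min ≈ 26.6°

|L| = √(l(l+1)) ℏ = 2√5 ℏ.
The smallest angle corresponds to the largest L_z, i.e. m_l = l = 4, giving L_z = 4ℏ.
cos θ_min = 4/√20, so θ_min ≈ 26.6°.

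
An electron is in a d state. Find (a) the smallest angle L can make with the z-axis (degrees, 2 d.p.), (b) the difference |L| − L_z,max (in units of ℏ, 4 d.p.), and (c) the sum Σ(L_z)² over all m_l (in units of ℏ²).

A d state has l = 2.
cos θ_min = 2/√6, so θ_min ≈ 35.26°.
|L| − L_z,max = (√6 − 2)ℏ ≈ 0.4495ℏ.
Σ m_l² = 10, so Σ(L_z)² = 10 ℏ².

θ_min ≈ 35.26°; |L|−L_z,max ≈ 0.4495ℏ; Σ(L_z)² = 10 ℏ²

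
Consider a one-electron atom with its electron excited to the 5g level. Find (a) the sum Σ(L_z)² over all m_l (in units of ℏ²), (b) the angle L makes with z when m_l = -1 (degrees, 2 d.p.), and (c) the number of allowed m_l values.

Σ(L_z)² = 60 ℏ²; θ(m_l=-1) ≈ 102.92°; 9 values

The 5g level has l = 4.
Σ m_l² = 60, so Σ(L_z)² = 60 ℏ².
For m_l = -1: cos θ = -1/√20, θ ≈ 102.92°.
There are 2l+1 = 9 values of m_l.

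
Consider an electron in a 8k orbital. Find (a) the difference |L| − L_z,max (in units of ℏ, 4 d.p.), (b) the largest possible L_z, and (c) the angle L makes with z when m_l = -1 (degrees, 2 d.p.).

8k means n = 8, l = 7.
|L| − L_z,max = (2√14 − 7)ℏ ≈ 0.4833ℏ.
L_z,max = lℏ = 7ℏ.
For m_l = -1: cos θ = -1/√56, θ ≈ 97.68°.

|L|−L_z,max ≈ 0.4833ℏ; L_z,max = 7ℏ; θ(m_l=-1) ≈ 97.68°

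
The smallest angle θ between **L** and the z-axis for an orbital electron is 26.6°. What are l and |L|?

l = 4, |L| = 2√5 ℏ ≈ 4.472ℏ

cos²θ_min = l/(l+1) = 0.7995.
Solving: l = 4.
Then |L| = ℏ√(4·5) = 2√5 ℏ.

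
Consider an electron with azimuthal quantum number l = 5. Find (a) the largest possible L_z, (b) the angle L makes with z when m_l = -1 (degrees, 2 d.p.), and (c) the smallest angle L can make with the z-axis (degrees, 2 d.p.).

L_z,max = 5ℏ; θ(m_l=-1) ≈ 100.52°; θ_min ≈ 24.09°

L_z,max = lℏ = 5ℏ.
For m_l = -1: cos θ = -1/√30, θ ≈ 100.52°.
cos θ_min = 5/√30, so θ_min ≈ 24.09°.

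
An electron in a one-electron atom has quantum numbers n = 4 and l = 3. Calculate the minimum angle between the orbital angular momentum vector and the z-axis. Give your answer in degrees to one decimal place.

θ_min ≈ 30.0°

|L| = ℏ√(l(l+1)) = 2√3 ℏ.
The smallest angle corresponds to the largest L_z, i.e. m_l = l = 3, giving L_z = 3ℏ.
cos θ_min = 3/√12, so θ_min ≈ 30.0°.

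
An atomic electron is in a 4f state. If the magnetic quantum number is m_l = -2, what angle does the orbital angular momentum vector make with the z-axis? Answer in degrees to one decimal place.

θ ≈ 125.3°

The 4f subshell has l = 3.
|L| = √(l(l+1)) ℏ = 2√3 ℏ.
L_z = m_l ℏ = −2ℏ.
cos θ = L_z/|L| = -2/√12, so θ ≈ 125.3°.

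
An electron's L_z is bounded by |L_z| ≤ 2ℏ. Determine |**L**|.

|L| = √6 ℏ ≈ 2.449ℏ

The maximum L_z equals lℏ, giving l = 2.
|L| = ℏ√(l(l+1)) = √6 ℏ.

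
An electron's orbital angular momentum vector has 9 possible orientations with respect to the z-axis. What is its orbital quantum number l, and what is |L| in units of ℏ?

l = 4, |L| = 2√5 ℏ ≈ 4.472ℏ

2l + 1 = 9 ⇒ l = 4.
Then |L| = √(l(l+1)) ℏ = 2√5 ℏ.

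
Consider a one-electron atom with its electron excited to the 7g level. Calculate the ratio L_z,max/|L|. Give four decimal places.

L_z,max/|L| = 0.8944

The 7g level has l = 4.
|L| = 2√5 ℏ ≈ 4.4721ℏ, while L_z,max = lℏ = 4ℏ.
L_z,max/|L| = 4/√20 = 0.8944.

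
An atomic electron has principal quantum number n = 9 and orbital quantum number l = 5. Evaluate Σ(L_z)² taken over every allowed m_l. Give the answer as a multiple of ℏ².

The allowed m_l values are -5, -4, -3, -2, -1, 0, 1, 2, 3, 4, 5.
Summing m² from −5 to 5: Σ m_l² = 110.

Σ(L_z)² = 110 ℏ²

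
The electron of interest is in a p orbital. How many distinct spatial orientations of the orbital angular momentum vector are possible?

3

For a p orbital, l = 1.
The number of m_l values is 2l + 1 = 2·1 + 1 = 3.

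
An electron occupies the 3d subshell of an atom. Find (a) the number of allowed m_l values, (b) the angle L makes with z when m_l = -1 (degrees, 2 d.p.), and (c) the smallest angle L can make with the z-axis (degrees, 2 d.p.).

5 values; θ(m_l=-1) ≈ 114.09°; θ_min ≈ 35.26°

3d means n = 3, l = 2.
There are 2l+1 = 5 values of m_l.
For m_l = -1: cos θ = -1/√6, θ ≈ 114.09°.
cos θ_min = 2/√6, so θ_min ≈ 35.26°.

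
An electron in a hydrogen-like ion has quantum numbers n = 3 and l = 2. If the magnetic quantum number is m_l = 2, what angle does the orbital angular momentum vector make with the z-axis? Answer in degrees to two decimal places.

|L| = ℏ√(l(l+1)) = √6 ℏ.
L_z = m_l ℏ = 2ℏ.
cos θ = L_z/|L| = 2/√6, so θ ≈ 35.26°.

θ ≈ 35.26°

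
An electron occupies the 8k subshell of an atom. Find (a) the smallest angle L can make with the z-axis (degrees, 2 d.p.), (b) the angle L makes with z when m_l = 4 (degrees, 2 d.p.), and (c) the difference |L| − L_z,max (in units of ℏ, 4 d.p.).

For 8k, l = 7.
cos θ_min = 7/√56, so θ_min ≈ 20.70°.
For m_l = 4: cos θ = 4/√56, θ ≈ 57.69°.
|L| − L_z,max = (2√14 − 7)ℏ ≈ 0.4833ℏ.

θ_min ≈ 20.70°; θ(m_l=4) ≈ 57.69°; |L|−L_z,max ≈ 0.4833ℏ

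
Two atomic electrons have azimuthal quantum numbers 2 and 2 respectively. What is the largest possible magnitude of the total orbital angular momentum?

|L_tot|_max = 2√5 ℏ ≈ 4.472ℏ

The total orbital quantum number L ranges from |l₁ − l₂| to l₁ + l₂ in integer steps.
L ∈ {0, 1, 2, 3, 4}.
The largest magnitude corresponds to L = 4: |L_tot| = ℏ√(4·5) = 2√5 ℏ.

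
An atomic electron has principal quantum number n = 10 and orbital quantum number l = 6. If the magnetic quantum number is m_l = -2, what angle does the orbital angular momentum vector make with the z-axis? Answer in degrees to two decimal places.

|L| = ℏ√(l(l+1)) = √42 ℏ.
L_z = m_l ℏ = −2ℏ.
cos θ = L_z/|L| = -2/√42, so θ ≈ 107.98°.

θ ≈ 107.98°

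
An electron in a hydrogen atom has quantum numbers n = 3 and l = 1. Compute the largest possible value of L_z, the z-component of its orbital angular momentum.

L_z = m_l ℏ with m_l ∈ {−1, …, 1}; the maximum is m_l = 1.

L_z,max = 1ℏ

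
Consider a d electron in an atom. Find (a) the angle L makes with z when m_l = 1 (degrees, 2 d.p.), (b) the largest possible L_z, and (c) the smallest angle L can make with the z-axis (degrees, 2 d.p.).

A d state has l = 2.
For m_l = 1: cos θ = 1/√6, θ ≈ 65.91°.
L_z,max = lℏ = 2ℏ.
cos θ_min = 2/√6, so θ_min ≈ 35.26°.

θ(m_l=1) ≈ 65.91°; L_z,max = 2ℏ; θ_min ≈ 35.26°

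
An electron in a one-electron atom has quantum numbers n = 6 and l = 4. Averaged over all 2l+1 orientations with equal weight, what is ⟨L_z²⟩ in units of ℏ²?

⟨L_z²⟩ = 6.667 ℏ²

m_l ∈ {-4, -3, -2, -1, 0, 1, 2, 3, 4}.
⟨L_z²⟩ = ℏ²·(Σ m_l²)/(2l+1) = ℏ²·60/9 = 6.667ℏ².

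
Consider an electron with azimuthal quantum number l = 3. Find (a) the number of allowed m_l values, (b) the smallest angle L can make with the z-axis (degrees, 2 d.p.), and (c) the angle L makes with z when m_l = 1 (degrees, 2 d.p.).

7 values; θ_min ≈ 30.00°; θ(m_l=1) ≈ 73.22°

There are 2l+1 = 7 values of m_l.
cos θ_min = 3/√12, so θ_min ≈ 30.00°.
For m_l = 1: cos θ = 1/√12, θ ≈ 73.22°.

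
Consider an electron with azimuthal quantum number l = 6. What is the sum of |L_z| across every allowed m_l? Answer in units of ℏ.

Σ|L_z| = 42 ℏ

m_l runs from −6 to 6, i.e. {-6, -5, -4, -3, -2, -1, 0, 1, 2, 3, 4, 5, 6}.
Σ|m_l| = l(l+1) = 42.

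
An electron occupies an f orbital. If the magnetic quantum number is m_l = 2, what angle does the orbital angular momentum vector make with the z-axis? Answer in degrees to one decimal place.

θ ≈ 54.7°

For an f orbital, l = 3.
|L| = √(l(l+1)) ℏ = 2√3 ℏ.
L_z = m_l ℏ = 2ℏ.
cos θ = L_z/|L| = 2/√12, so θ ≈ 54.7°.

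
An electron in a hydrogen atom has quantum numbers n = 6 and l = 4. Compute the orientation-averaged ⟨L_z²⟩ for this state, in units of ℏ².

⟨L_z²⟩ = 6.667 ℏ²

m_l ∈ {-4, -3, -2, -1, 0, 1, 2, 3, 4}.
⟨L_z²⟩ = ℏ²·(Σ m_l²)/(2l+1) = ℏ²·60/9 = 6.667ℏ².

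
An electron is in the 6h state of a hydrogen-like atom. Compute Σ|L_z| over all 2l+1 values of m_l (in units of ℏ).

Σ|L_z| = 30 ℏ

6h means n = 6, l = 5.
The allowed m_l values are -5, -4, -3, -2, -1, 0, 1, 2, 3, 4, 5.
Σ|m_l| = 2(1+2+…+5) = 30.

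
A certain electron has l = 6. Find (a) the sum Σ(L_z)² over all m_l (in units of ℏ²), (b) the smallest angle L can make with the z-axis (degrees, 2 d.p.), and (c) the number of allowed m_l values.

Σ m_l² = 182, so Σ(L_z)² = 182 ℏ².
cos θ_min = 6/√42, so θ_min ≈ 22.21°.
There are 2l+1 = 13 values of m_l.

Σ(L_z)² = 182 ℏ²; θ_min ≈ 22.21°; 13 values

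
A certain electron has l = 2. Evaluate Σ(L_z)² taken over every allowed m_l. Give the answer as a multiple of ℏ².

Σ(L_z)² = 10 ℏ²

The allowed m_l values are -2, -1, 0, 1, 2.
Σ m_l² = l(l+1)(2l+1)/3 = 2·3·5/3 = 10.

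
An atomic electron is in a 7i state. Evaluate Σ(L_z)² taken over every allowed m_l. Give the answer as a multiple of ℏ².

Σ(L_z)² = 182 ℏ²

7i means n = 7, l = 6.
m_l ∈ {-6, -5, -4, -3, -2, -1, 0, 1, 2, 3, 4, 5, 6}.
Summing m² from −6 to 6: Σ m_l² = 182.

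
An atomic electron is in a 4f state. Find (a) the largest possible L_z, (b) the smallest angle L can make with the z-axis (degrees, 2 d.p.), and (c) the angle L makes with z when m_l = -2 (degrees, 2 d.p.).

4f means n = 4, l = 3.
L_z,max = lℏ = 3ℏ.
cos θ_min = 3/√12, so θ_min ≈ 30.00°.
For m_l = -2: cos θ = -2/√12, θ ≈ 125.26°.

L_z,max = 3ℏ; θ_min ≈ 30.00°; θ(m_l=-2) ≈ 125.26°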